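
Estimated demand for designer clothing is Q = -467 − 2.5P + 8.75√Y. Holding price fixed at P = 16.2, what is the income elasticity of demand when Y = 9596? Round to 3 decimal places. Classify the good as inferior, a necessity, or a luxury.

1.226 (luxury)

At P = 16.2, Y = 9596: Q = 349.643.
Holding P constant, ∂Q/∂Y = 8.75/(2√Y) = 0.0446615.
η_Y = (∂Q/∂Y)·(Y/Q) = 0.0446615 × (9596/349.643) = 1.226.
Since η > 1, this is a luxury.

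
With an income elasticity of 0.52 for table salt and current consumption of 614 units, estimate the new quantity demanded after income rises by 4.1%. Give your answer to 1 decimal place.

%ΔQ ≈ η × %ΔI = 0.52 × 4.1% = 2.132%.
New Q ≈ 614 × (1 + 0.02132) = 627.1.

627.1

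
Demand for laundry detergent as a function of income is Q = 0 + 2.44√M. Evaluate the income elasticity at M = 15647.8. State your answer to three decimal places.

0.500

At M = 15647.8: Q = 305.222.
dQ/dM = 2.44/(2√M) = 0.00975289 at this income.
η = (dQ/dM)·(M/Q) = 0.00975289 × (15647.8/305.222) = 0.500.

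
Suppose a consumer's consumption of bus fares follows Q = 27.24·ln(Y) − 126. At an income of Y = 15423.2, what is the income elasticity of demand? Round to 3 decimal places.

0.199

At Y = 15423.2: Q = 136.692.
dQ/dY = 27.24/Y = 0.00176617 at this income.
η = (dQ/dY)·(Y/Q) = 0.00176617 × (15423.2/136.692) = 0.199.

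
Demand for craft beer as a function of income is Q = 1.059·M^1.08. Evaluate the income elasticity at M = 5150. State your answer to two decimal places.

For Q = A·M^β the income elasticity is constant and equal to β.
Here β = 1.08, so η = 1.08.

1.08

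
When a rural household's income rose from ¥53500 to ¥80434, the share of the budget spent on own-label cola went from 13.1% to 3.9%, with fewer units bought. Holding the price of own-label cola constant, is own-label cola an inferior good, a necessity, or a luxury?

Quantity demanded falls as income rises, so η < 0.

inferior good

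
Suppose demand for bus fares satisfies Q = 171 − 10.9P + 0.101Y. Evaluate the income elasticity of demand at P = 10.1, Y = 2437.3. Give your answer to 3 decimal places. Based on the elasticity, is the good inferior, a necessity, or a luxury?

0.802 (necessity)

At P = 10.1, Y = 2437.3: Q = 307.077.
Holding P constant, ∂Q/∂Y = 0.101.
η_Y = (∂Q/∂Y)·(Y/Q) = 0.101 × (2437.3/307.077) = 0.802.
Since 0 < η < 1, this is a necessity.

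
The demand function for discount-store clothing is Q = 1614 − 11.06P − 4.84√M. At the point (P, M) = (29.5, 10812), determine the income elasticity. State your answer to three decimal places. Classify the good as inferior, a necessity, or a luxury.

At P = 29.5, M = 10812: Q = 784.463.
Holding P constant, ∂Q/∂M = -4.84/(2√M) = -0.0232735.
η_M = (∂Q/∂M)·(M/Q) = -0.0232735 × (10812/784.463) = -0.321.
Since η < 0, this is an inferior good.

-0.321 (inferior good)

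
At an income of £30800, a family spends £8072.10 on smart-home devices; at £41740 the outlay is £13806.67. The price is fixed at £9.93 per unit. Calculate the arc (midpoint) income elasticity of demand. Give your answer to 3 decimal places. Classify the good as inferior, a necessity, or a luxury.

With a constant price, Q₁ = 8072.10/9.93 = 812.900 and Q₂ = 13806.67/9.93 = 1390.400 (equivalently, work directly with expenditure since P cancels).
Midpoint %ΔQ = (13806.67 − 8072.10)/10939.39 = 0.52421; midpoint %ΔI = (41740 − 30800)/36270 = 0.30163.
η = 0.52421 / 0.30163 = 1.738.
η > 1 ⇒ luxury.

1.738 (luxury)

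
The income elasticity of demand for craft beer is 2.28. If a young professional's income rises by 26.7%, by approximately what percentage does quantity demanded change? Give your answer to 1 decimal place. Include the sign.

%ΔQ ≈ η × %ΔI = 2.28 × 26.7% = 60.9%.

60.9%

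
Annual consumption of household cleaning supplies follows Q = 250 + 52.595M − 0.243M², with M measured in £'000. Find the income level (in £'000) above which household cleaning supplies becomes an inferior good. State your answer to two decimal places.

108.22

dQ/dM = 52.595 − 0.486M.
The good is inferior where dQ/dM < 0. Setting dQ/dM = 0 gives M = 52.595 / 0.486 = 108.22.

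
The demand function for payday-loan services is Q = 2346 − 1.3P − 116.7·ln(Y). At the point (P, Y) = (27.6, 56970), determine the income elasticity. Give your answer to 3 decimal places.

-0.113

At P = 27.6, Y = 56970: Q = 1032.222.
Holding P constant, ∂Q/∂Y = -116.7/Y = -0.00204845.
η_Y = (∂Q/∂Y)·(Y/Q) = -0.00204845 × (56970/1032.222) = -0.113.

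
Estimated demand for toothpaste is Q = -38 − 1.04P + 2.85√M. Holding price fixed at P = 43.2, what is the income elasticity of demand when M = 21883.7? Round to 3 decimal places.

0.622

At P = 43.2, M = 21883.7: Q = 338.676.
Holding P constant, ∂Q/∂M = 2.85/(2√M) = 0.00963284.
η_M = (∂Q/∂M)·(M/Q) = 0.00963284 × (21883.7/338.676) = 0.622.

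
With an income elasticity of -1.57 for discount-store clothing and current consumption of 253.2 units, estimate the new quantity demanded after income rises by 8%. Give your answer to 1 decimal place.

%ΔQ ≈ η × %ΔI = -1.57 × 8% = -12.56%.
New Q ≈ 253.2 × (1 − 0.1256) = 221.4.

221.4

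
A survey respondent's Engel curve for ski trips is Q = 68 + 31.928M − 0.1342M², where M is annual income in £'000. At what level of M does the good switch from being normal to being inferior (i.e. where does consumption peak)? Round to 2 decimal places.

dQ/dM = 31.928 − 0.2684M.
The good is inferior where dQ/dM < 0. Setting dQ/dM = 0 gives M = 31.928 / 0.2684 = 118.96.

118.96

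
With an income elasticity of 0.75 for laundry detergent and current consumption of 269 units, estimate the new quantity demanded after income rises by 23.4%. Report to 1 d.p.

316.2

%ΔQ ≈ η × %ΔI = 0.75 × 23.4% = 17.55%.
New Q ≈ 269 × (1 + 0.1755) = 316.2.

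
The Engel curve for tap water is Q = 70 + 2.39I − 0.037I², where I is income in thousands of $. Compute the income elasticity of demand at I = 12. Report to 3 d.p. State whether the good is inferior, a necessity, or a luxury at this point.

At I = 12: Q = 93.3520.
dQ/dI = 2.39 − 0.074I = 1.50200.
η = (dQ/dI)·(I/Q) = 1.50200 × (12/93.3520) = 0.193.
0 < η < 1 ⇒ necessity.

0.193 (necessity)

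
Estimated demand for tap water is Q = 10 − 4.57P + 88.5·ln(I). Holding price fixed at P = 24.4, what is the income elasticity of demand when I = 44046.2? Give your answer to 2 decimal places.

At P = 24.4, I = 44046.2: Q = 844.822.
Holding P constant, ∂Q/∂I = 88.5/I = 0.00200925.
η_I = (∂Q/∂I)·(I/Q) = 0.00200925 × (44046.2/844.822) = 0.10.

0.10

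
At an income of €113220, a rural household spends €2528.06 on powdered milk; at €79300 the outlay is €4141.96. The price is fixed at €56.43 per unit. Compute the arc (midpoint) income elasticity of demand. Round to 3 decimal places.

-1.373

With a constant price, Q₁ = 2528.06/56.43 = 44.800 and Q₂ = 4141.96/56.43 = 73.400 (equivalently, work directly with expenditure since P cancels).
Midpoint %ΔQ = (4141.96 − 2528.06)/3335.01 = 0.48393; midpoint %ΔI = (79300 − 113220)/96260 = -0.35238.
η = 0.48393 / -0.35238 = -1.373.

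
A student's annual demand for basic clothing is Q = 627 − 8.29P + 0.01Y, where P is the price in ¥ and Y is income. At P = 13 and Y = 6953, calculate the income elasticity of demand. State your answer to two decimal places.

At P = 13, Y = 6953: Q = 588.760.
Holding P constant, ∂Q/∂Y = 0.01.
η_Y = (∂Q/∂Y)·(Y/Q) = 0.01 × (6953/588.760) = 0.12.

0.12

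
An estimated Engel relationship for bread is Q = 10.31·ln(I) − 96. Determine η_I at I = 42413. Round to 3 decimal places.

0.744

At I = 42413: Q = 13.855.
dQ/dI = 10.31/I = 0.000243086 at this income.
η = (dQ/dI)·(I/Q) = 0.000243086 × (42413/13.855) = 0.744.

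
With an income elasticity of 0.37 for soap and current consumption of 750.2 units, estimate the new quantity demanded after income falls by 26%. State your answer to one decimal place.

%ΔQ ≈ η × %ΔI = 0.37 × (-26%) = -9.62%.
New Q ≈ 750.2 × (1 − 0.0962) = 678.0.

678.0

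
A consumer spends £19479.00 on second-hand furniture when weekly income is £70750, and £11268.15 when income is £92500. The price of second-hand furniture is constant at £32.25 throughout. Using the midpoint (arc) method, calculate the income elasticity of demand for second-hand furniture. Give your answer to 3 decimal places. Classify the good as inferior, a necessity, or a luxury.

With a constant price, Q₁ = 19479.00/32.25 = 604.000 and Q₂ = 11268.15/32.25 = 349.400 (equivalently, work directly with expenditure since P cancels).
Midpoint %ΔQ = (11268.15 − 19479.00)/15373.58 = -0.53409; midpoint %ΔI = (92500 − 70750)/81625 = 0.26646.
η = -0.53409 / 0.26646 = -2.004.
η < 0 ⇒ inferior good.

-2.004 (inferior good)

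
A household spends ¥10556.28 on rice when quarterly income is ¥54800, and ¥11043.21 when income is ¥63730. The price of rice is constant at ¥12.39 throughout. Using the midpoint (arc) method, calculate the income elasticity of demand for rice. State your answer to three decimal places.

With a constant price, Q₁ = 10556.28/12.39 = 852.000 and Q₂ = 11043.21/12.39 = 891.300 (equivalently, work directly with expenditure since P cancels).
Midpoint %ΔQ = (11043.21 − 10556.28)/10799.75 = 0.04509; midpoint %ΔI = (63730 − 54800)/59265 = 0.15068.
η = 0.04509 / 0.15068 = 0.299.

0.299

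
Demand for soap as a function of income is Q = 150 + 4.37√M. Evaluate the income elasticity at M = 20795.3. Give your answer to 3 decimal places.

At M = 20795.3: Q = 780.179.
dQ/dM = 4.37/(2√M) = 0.015152 at this income.
η = (dQ/dM)·(M/Q) = 0.015152 × (20795.3/780.179) = 0.404.

0.404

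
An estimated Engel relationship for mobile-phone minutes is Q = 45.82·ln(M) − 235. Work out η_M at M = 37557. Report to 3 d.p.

0.185

At M = 37557: Q = 247.650.
dQ/dM = 45.82/M = 0.00122001 at this income.
η = (dQ/dM)·(M/Q) = 0.00122001 × (37557/247.650) = 0.185.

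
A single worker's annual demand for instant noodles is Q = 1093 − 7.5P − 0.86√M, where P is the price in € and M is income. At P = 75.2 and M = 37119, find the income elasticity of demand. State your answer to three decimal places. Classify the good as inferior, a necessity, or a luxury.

-0.228 (inferior good)

At P = 75.2, M = 37119: Q = 363.310.
Holding P constant, ∂Q/∂M = -0.86/(2√M) = -0.00223188.
η_M = (∂Q/∂M)·(M/Q) = -0.00223188 × (37119/363.310) = -0.228.
Since η < 0, this is an inferior good.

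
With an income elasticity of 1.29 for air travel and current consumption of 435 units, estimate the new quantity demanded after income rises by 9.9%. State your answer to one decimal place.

490.6

%ΔQ ≈ η × %ΔI = 1.29 × 9.9% = 12.771%.
New Q ≈ 435 × (1 + 0.12771) = 490.6.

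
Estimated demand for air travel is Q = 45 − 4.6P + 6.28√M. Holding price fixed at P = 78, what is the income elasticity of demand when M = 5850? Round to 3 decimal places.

1.442

At P = 78, M = 5850: Q = 166.528.
Holding P constant, ∂Q/∂M = 6.28/(2√M) = 0.0410536.
η_M = (∂Q/∂M)·(M/Q) = 0.0410536 × (5850/166.528) = 1.442.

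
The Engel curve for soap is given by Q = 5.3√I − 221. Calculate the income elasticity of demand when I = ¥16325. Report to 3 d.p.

At I = 16325: Q = 456.177.
dQ/dI = 5.3/(2√I) = 0.0207405 at this income.
η = (dQ/dI)·(I/Q) = 0.0207405 × (16325/456.177) = 0.742.

0.742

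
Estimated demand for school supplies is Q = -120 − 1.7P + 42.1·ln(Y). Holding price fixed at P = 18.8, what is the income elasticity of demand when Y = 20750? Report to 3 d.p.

At P = 18.8, Y = 20750: Q = 266.527.
Holding P constant, ∂Q/∂Y = 42.1/Y = 0.00202892.
η_Y = (∂Q/∂Y)·(Y/Q) = 0.00202892 × (20750/266.527) = 0.158.

0.158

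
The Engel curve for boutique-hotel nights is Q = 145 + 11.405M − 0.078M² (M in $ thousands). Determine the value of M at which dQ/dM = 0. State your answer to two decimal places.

73.11

dQ/dM = 11.405 − 0.156M.
The good is inferior where dQ/dM < 0. Setting dQ/dM = 0 gives M = 11.405 / 0.156 = 73.11.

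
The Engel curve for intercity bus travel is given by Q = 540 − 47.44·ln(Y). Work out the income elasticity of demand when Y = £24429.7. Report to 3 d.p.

At Y = 24429.7: Q = 60.687.
dQ/dY = -47.44/Y = -0.0019419 at this income.
η = (dQ/dY)·(Y/Q) = -0.0019419 × (24429.7/60.687) = -0.782.

-0.782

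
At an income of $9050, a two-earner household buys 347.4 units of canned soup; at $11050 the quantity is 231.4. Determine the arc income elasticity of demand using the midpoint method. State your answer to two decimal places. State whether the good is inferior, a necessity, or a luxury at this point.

-2.01 (inferior good)

ΔQ = 231.4 − 347.4 = -116; midpoint Q̄ = (347.4 + 231.4)/2 = 289.4.
ΔI = 11050 − 9050 = 2000; midpoint Ī = (9050 + 11050)/2 = 10050.
η = (ΔQ/Q̄) ÷ (ΔI/Ī) = (-116/289.4) ÷ (2000/10050) = -2.01.
η < 0 ⇒ inferior good.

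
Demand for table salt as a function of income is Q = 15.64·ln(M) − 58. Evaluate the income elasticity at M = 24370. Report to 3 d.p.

At M = 24370: Q = 99.981.
dQ/dM = 15.64/M = 0.000641773 at this income.
η = (dQ/dM)·(M/Q) = 0.000641773 × (24370/99.981) = 0.156.

0.156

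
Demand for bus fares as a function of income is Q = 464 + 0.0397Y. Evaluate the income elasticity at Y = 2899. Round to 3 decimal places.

0.199

At Y = 2899: Q = 579.090.
dQ/dY = 0.0397.
η = (dQ/dY)·(Y/Q) = 0.0397 × (2899/579.090) = 0.199.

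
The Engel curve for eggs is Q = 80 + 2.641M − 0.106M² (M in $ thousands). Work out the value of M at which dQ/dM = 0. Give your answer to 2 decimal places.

12.46

dQ/dM = 2.641 − 0.212M.
The good is inferior where dQ/dM < 0. Setting dQ/dM = 0 gives M = 2.641 / 0.212 = 12.46.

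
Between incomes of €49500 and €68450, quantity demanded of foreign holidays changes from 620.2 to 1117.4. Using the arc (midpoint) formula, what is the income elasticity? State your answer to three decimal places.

ΔQ = 1117.4 − 620.2 = 497.2; midpoint Q̄ = (620.2 + 1117.4)/2 = 868.8.
ΔI = 68450 − 49500 = 18950; midpoint Ī = (49500 + 68450)/2 = 58975.
η = (ΔQ/Q̄) ÷ (ΔI/Ī) = (497.2/868.8) ÷ (18950/58975) = 1.781.

1.781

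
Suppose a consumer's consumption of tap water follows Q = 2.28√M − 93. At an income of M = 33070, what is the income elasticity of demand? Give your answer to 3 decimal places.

0.645

At M = 33070: Q = 321.622.
dQ/dM = 2.28/(2√M) = 0.00626885 at this income.
η = (dQ/dM)·(M/Q) = 0.00626885 × (33070/321.622) = 0.645.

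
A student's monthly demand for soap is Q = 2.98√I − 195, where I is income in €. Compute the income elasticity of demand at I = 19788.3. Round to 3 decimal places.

At I = 19788.3: Q = 224.199.
dQ/dI = 2.98/(2√I) = 0.0105921 at this income.
η = (dQ/dI)·(I/Q) = 0.0105921 × (19788.3/224.199) = 0.935.

0.935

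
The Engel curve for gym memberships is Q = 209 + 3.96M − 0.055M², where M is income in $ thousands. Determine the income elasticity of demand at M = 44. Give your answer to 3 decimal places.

-0.140

At M = 44: Q = 276.7600.
dQ/dM = 3.96 − 0.11M = -0.88000.
η = (dQ/dM)·(M/Q) = -0.88000 × (44/276.7600) = -0.140.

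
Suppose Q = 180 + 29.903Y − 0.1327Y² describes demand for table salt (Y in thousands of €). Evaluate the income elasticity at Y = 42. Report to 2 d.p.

0.66

At Y = 42: Q = 1201.8432.
dQ/dY = 29.903 − 0.2654Y = 18.75620.
η = (dQ/dY)·(Y/Q) = 18.75620 × (42/1201.8432) = 0.66.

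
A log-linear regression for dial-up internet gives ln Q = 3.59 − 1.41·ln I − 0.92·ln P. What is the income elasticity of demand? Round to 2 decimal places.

-1.41

In a log-linear demand, the coefficient on ln I is the income elasticity.
So η = -1.41.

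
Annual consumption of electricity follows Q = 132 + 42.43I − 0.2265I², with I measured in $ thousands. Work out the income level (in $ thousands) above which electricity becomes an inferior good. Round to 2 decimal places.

dQ/dI = 42.43 − 0.453I.
The good is inferior where dQ/dI < 0. Setting dQ/dI = 0 gives I = 42.43 / 0.453 = 93.66.

93.66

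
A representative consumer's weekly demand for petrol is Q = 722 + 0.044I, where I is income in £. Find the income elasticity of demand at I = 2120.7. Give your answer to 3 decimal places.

At I = 2120.7: Q = 815.311.
dQ/dI = 0.044.
η = (dQ/dI)·(I/Q) = 0.044 × (2120.7/815.311) = 0.114.

0.114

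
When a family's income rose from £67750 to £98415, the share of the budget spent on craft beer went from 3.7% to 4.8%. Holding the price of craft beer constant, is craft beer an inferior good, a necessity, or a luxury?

luxury

The budget share rises as income rises, so η > 1.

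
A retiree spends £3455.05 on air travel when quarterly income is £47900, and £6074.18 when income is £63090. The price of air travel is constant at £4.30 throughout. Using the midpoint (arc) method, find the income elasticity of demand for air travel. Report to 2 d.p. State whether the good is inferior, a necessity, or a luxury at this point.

2.01 (luxury)

With a constant price, Q₁ = 3455.05/4.30 = 803.500 and Q₂ = 6074.18/4.30 = 1412.600 (equivalently, work directly with expenditure since P cancels).
Midpoint %ΔQ = (6074.18 − 3455.05)/4764.62 = 0.54970; midpoint %ΔI = (63090 − 47900)/55495 = 0.27372.
η = 0.54970 / 0.27372 = 2.01.
η > 1 ⇒ luxury.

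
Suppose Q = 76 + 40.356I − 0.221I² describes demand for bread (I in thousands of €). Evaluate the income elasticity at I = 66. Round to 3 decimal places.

At I = 66: Q = 1776.8200.
dQ/dI = 40.356 − 0.442I = 11.18400.
η = (dQ/dI)·(I/Q) = 11.18400 × (66/1776.8200) = 0.415.

0.415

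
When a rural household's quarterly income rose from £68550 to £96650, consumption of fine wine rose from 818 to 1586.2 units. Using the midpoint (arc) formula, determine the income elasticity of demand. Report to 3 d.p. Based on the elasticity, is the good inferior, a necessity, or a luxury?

ΔQ = 1586.2 − 818 = 768.2; midpoint Q̄ = (818 + 1586.2)/2 = 1202.1.
ΔI = 96650 − 68550 = 28100; midpoint Ī = (68550 + 96650)/2 = 82600.
η = (ΔQ/Q̄) ÷ (ΔI/Ī) = (768.2/1202.1) ÷ (28100/82600) = 1.878.
η > 1 ⇒ luxury.

1.878 (luxury)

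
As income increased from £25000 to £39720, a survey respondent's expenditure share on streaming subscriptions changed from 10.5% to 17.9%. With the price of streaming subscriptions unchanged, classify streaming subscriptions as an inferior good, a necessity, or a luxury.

The budget share rises as income rises, so η > 1.

luxury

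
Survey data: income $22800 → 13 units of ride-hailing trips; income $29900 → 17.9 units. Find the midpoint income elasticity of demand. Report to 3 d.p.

ΔQ = 17.9 − 13 = 4.9; midpoint Q̄ = (13 + 17.9)/2 = 15.45.
ΔI = 29900 − 22800 = 7100; midpoint Ī = (22800 + 29900)/2 = 26350.
η = (ΔQ/Q̄) ÷ (ΔI/Ī) = (4.9/15.45) ÷ (7100/26350) = 1.177.

1.177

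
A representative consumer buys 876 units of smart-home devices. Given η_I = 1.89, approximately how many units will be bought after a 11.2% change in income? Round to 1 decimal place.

%ΔQ ≈ η × %ΔI = 1.89 × 11.2% = 21.168%.
New Q ≈ 876 × (1 + 0.21168) = 1061.4.

1061.4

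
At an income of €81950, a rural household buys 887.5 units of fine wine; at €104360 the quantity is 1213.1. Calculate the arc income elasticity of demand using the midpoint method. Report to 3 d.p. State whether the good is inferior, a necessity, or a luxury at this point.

ΔQ = 1213.1 − 887.5 = 325.6; midpoint Q̄ = (887.5 + 1213.1)/2 = 1050.3.
ΔI = 104360 − 81950 = 22410; midpoint Ī = (81950 + 104360)/2 = 93155.
η = (ΔQ/Q̄) ÷ (ΔI/Ī) = (325.6/1050.3) ÷ (22410/93155) = 1.289.
η > 1 ⇒ luxury.

1.289 (luxury)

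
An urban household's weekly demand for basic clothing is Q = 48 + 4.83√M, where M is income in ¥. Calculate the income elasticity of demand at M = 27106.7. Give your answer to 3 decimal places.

0.472

At M = 27106.7: Q = 843.217.
dQ/dM = 4.83/(2√M) = 0.0146683 at this income.
η = (dQ/dM)·(M/Q) = 0.0146683 × (27106.7/843.217) = 0.472.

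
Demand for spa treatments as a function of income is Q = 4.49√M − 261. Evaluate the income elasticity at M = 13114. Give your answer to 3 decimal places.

At M = 13114: Q = 253.179.
dQ/dM = 4.49/(2√M) = 0.0196042 at this income.
η = (dQ/dM)·(M/Q) = 0.0196042 × (13114/253.179) = 1.015.

1.015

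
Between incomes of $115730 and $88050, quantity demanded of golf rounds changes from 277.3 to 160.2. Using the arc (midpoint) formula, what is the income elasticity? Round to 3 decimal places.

ΔQ = 160.2 − 277.3 = -117.1; midpoint Q̄ = (277.3 + 160.2)/2 = 218.75.
ΔI = 88050 − 115730 = -27680; midpoint Ī = (115730 + 88050)/2 = 101890.
η = (ΔQ/Q̄) ÷ (ΔI/Ī) = (-117.1/218.75) ÷ (-27680/101890) = 1.970.

1.970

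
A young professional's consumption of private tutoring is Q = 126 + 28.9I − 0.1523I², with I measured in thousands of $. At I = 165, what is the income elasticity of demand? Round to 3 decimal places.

-4.711

At I = 165: Q = 748.1325.
dQ/dI = 28.9 − 0.3046I = -21.35900.
η = (dQ/dI)·(I/Q) = -21.35900 × (165/748.1325) = -4.711.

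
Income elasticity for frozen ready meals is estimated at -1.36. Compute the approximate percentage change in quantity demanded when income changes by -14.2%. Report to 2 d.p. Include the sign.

19.31%

%ΔQ ≈ η × %ΔI = -1.36 × (-14.2%) = 19.31%.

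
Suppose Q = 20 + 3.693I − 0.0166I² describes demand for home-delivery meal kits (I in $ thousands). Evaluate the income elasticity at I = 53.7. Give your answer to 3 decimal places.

At I = 53.7: Q = 170.4448.
dQ/dI = 3.693 − 0.0332I = 1.91016.
η = (dQ/dI)·(I/Q) = 1.91016 × (53.7/170.4448) = 0.602.

0.602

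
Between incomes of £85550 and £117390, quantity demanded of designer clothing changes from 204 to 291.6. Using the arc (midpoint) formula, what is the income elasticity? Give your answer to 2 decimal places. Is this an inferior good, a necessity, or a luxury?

ΔQ = 291.6 − 204 = 87.6; midpoint Q̄ = (204 + 291.6)/2 = 247.8.
ΔI = 117390 − 85550 = 31840; midpoint Ī = (85550 + 117390)/2 = 101470.
η = (ΔQ/Q̄) ÷ (ΔI/Ī) = (87.6/247.8) ÷ (31840/101470) = 1.13.
η > 1 ⇒ luxury.

1.13 (luxury)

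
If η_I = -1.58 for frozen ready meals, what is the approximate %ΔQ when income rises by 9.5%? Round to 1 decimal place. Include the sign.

-15.0%

%ΔQ ≈ η × %ΔI = -1.58 × 9.5% = -15.0%.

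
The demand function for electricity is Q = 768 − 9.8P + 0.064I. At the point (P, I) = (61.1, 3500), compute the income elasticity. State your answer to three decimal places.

0.570

At P = 61.1, I = 3500: Q = 393.220.
Holding P constant, ∂Q/∂I = 0.064.
η_I = (∂Q/∂I)·(I/Q) = 0.064 × (3500/393.220) = 0.570.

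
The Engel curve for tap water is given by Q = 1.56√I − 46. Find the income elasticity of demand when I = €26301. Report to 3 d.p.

At I = 26301: Q = 206.994.
dQ/dI = 1.56/(2√I) = 0.00480959 at this income.
η = (dQ/dI)·(I/Q) = 0.00480959 × (26301/206.994) = 0.611.

0.611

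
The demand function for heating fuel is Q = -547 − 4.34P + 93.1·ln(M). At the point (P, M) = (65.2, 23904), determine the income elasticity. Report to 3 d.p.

0.857

At P = 65.2, M = 23904: Q = 108.648.
Holding P constant, ∂Q/∂M = 93.1/M = 0.00389475.
η_M = (∂Q/∂M)·(M/Q) = 0.00389475 × (23904/108.648) = 0.857.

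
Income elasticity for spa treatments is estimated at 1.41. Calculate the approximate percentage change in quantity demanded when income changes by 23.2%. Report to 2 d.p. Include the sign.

32.71%

%ΔQ ≈ η × %ΔI = 1.41 × 23.2% = 32.71%.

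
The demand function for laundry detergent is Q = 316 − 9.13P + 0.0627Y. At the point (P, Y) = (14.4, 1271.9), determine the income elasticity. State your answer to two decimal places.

At P = 14.4, Y = 1271.9: Q = 264.276.
Holding P constant, ∂Q/∂Y = 0.0627.
η_Y = (∂Q/∂Y)·(Y/Q) = 0.0627 × (1271.9/264.276) = 0.30.

0.30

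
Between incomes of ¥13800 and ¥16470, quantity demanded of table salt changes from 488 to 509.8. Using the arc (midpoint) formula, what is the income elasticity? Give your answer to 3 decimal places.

0.248

ΔQ = 509.8 − 488 = 21.8; midpoint Q̄ = (488 + 509.8)/2 = 498.9.
ΔI = 16470 − 13800 = 2670; midpoint Ī = (13800 + 16470)/2 = 15135.
η = (ΔQ/Q̄) ÷ (ΔI/Ī) = (21.8/498.9) ÷ (2670/15135) = 0.248.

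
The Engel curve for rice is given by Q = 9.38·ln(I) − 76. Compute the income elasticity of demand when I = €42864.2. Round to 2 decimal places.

0.39

At I = 42864.2: Q = 24.045.
dQ/dI = 9.38/I = 0.000218831 at this income.
η = (dQ/dI)·(I/Q) = 0.000218831 × (42864.2/24.045) = 0.39.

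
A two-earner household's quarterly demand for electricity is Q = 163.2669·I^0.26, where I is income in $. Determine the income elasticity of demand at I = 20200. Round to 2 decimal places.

For Q = A·I^β the income elasticity is constant and equal to β.
Here β = 0.26, so η = 0.26.

0.26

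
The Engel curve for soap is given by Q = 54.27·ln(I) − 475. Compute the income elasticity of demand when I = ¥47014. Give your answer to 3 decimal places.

At I = 47014: Q = 108.848.
dQ/dI = 54.27/I = 0.00115434 at this income.
η = (dQ/dI)·(I/Q) = 0.00115434 × (47014/108.848) = 0.499.

0.499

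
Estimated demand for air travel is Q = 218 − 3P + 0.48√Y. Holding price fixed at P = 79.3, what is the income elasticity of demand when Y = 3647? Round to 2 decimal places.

At P = 79.3, Y = 3647: Q = 9.087.
Holding P constant, ∂Q/∂Y = 0.48/(2√Y) = 0.00397414.
η_Y = (∂Q/∂Y)·(Y/Q) = 0.00397414 × (3647/9.087) = 1.59.

1.59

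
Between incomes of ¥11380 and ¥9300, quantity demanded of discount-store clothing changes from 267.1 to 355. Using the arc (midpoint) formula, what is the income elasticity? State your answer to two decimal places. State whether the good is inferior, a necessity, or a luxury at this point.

-1.40 (inferior good)

ΔQ = 355 − 267.1 = 87.9; midpoint Q̄ = (267.1 + 355)/2 = 311.05.
ΔI = 9300 − 11380 = -2080; midpoint Ī = (11380 + 9300)/2 = 10340.
η = (ΔQ/Q̄) ÷ (ΔI/Ī) = (87.9/311.05) ÷ (-2080/10340) = -1.40.
η < 0 ⇒ inferior good.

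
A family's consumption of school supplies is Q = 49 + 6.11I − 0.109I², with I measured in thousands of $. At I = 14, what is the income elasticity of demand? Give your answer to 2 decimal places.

0.38

At I = 14: Q = 113.1760.
dQ/dI = 6.11 − 0.218I = 3.05800.
η = (dQ/dI)·(I/Q) = 3.05800 × (14/113.1760) = 0.38.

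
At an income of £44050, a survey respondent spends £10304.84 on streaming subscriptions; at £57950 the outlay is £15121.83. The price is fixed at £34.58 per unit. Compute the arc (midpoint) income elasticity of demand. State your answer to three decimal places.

With a constant price, Q₁ = 10304.84/34.58 = 298.000 and Q₂ = 15121.83/34.58 = 437.300 (equivalently, work directly with expenditure since P cancels).
Midpoint %ΔQ = (15121.83 − 10304.84)/12713.34 = 0.37889; midpoint %ΔI = (57950 − 44050)/51000 = 0.27255.
η = 0.37889 / 0.27255 = 1.390.

1.390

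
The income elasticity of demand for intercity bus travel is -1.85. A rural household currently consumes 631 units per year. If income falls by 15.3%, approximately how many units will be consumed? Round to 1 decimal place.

809.6

%ΔQ ≈ η × %ΔI = -1.85 × (-15.3%) = 28.305%.
New Q ≈ 631 × (1 + 0.28305) = 809.6.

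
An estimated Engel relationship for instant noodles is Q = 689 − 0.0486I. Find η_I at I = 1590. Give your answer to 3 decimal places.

-0.126

At I = 1590: Q = 611.726.
dQ/dI = −0.0486.
η = (dQ/dI)·(I/Q) = -0.0486 × (1590/611.726) = -0.126.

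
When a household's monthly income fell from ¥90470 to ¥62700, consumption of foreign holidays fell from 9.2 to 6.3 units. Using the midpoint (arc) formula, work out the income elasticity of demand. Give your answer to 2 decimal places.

ΔQ = 6.3 − 9.2 = -2.9; midpoint Q̄ = (9.2 + 6.3)/2 = 7.75.
ΔI = 62700 − 90470 = -27770; midpoint Ī = (90470 + 62700)/2 = 76585.
η = (ΔQ/Q̄) ÷ (ΔI/Ī) = (-2.9/7.75) ÷ (-27770/76585) = 1.03.

1.03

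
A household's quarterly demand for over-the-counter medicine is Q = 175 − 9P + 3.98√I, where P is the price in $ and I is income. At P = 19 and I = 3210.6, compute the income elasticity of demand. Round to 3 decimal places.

0.491

At P = 19, I = 3210.6: Q = 229.515.
Holding P constant, ∂Q/∂I = 3.98/(2√I) = 0.0351204.
η_I = (∂Q/∂I)·(I/Q) = 0.0351204 × (3210.6/229.515) = 0.491.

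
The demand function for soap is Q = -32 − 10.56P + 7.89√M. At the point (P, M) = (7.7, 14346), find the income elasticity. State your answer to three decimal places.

0.568

At P = 7.7, M = 14346: Q = 831.711.
Holding P constant, ∂Q/∂M = 7.89/(2√M) = 0.0329368.
η_M = (∂Q/∂M)·(M/Q) = 0.0329368 × (14346/831.711) = 0.568.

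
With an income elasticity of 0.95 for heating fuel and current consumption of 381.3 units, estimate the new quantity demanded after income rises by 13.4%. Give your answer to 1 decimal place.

429.8

%ΔQ ≈ η × %ΔI = 0.95 × 13.4% = 12.73%.
New Q ≈ 381.3 × (1 + 0.1273) = 429.8.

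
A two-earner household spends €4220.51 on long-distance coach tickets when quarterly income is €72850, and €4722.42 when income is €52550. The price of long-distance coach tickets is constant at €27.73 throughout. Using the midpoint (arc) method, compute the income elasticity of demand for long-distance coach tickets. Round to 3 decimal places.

-0.347

With a constant price, Q₁ = 4220.51/27.73 = 152.200 and Q₂ = 4722.42/27.73 = 170.300 (equivalently, work directly with expenditure since P cancels).
Midpoint %ΔQ = (4722.42 − 4220.51)/4471.47 = 0.11225; midpoint %ΔI = (52550 − 72850)/62700 = -0.32376.
η = 0.11225 / -0.32376 = -0.347.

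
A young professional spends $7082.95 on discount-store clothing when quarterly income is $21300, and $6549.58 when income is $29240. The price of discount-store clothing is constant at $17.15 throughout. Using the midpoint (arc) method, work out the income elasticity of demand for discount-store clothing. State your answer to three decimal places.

With a constant price, Q₁ = 7082.95/17.15 = 413.000 and Q₂ = 6549.58/17.15 = 381.900 (equivalently, work directly with expenditure since P cancels).
Midpoint %ΔQ = (6549.58 − 7082.95)/6816.27 = -0.07825; midpoint %ΔI = (29240 − 21300)/25270 = 0.31421.
η = -0.07825 / 0.31421 = -0.249.

-0.249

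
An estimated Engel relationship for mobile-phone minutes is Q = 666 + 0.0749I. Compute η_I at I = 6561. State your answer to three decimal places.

0.425

At I = 6561: Q = 1157.419.
dQ/dI = 0.0749.
η = (dQ/dI)·(I/Q) = 0.0749 × (6561/1157.419) = 0.425.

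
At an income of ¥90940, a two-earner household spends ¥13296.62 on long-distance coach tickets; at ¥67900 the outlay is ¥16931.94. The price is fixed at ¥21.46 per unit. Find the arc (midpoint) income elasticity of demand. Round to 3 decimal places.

With a constant price, Q₁ = 13296.62/21.46 = 619.600 and Q₂ = 16931.94/21.46 = 789.000 (equivalently, work directly with expenditure since P cancels).
Midpoint %ΔQ = (16931.94 − 13296.62)/15114.28 = 0.24052; midpoint %ΔI = (67900 − 90940)/79420 = -0.29010.
η = 0.24052 / -0.29010 = -0.829.

-0.829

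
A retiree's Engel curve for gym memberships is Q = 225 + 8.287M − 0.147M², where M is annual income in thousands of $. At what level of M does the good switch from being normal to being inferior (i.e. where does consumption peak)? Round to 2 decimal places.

dQ/dM = 8.287 − 0.294M.
The good is inferior where dQ/dM < 0. Setting dQ/dM = 0 gives M = 8.287 / 0.294 = 28.19.

28.19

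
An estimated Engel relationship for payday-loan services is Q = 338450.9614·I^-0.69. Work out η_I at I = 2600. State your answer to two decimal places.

For Q = A·I^β the income elasticity is constant and equal to β.
Here β = -0.69, so η = -0.69.

-0.69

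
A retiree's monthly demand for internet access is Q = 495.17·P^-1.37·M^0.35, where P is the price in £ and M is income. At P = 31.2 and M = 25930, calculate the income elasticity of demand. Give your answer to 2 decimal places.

0.35

For a multiplicative demand Q = A·P^α·M^β, the income elasticity is β everywhere.
Here β = 0.35, so η = 0.35.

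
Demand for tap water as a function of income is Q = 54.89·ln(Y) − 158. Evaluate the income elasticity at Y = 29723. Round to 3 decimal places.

At Y = 29723: Q = 407.349.
dQ/dY = 54.89/Y = 0.00184672 at this income.
η = (dQ/dY)·(Y/Q) = 0.00184672 × (29723/407.349) = 0.135.

0.135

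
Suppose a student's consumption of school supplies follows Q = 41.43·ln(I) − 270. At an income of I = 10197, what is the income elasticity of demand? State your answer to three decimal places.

0.369

At I = 10197: Q = 112.393.
dQ/dI = 41.43/I = 0.00406296 at this income.
η = (dQ/dI)·(I/Q) = 0.00406296 × (10197/112.393) = 0.369.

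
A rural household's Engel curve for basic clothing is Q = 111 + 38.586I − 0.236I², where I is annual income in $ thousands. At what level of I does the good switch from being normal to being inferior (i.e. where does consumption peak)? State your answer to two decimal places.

81.75

dQ/dI = 38.586 − 0.472I.
The good is inferior where dQ/dI < 0. Setting dQ/dI = 0 gives I = 38.586 / 0.472 = 81.75.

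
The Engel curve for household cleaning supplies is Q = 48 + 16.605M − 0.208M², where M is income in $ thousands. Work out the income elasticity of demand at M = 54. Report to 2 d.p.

At M = 54: Q = 338.1420.
dQ/dM = 16.605 − 0.416M = -5.85900.
η = (dQ/dM)·(M/Q) = -5.85900 × (54/338.1420) = -0.94.

-0.94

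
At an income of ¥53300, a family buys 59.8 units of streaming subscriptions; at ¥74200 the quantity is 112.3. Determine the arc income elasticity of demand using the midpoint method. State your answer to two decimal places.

1.86

ΔQ = 112.3 − 59.8 = 52.5; midpoint Q̄ = (59.8 + 112.3)/2 = 86.05.
ΔI = 74200 − 53300 = 20900; midpoint Ī = (53300 + 74200)/2 = 63750.
η = (ΔQ/Q̄) ÷ (ΔI/Ī) = (52.5/86.05) ÷ (20900/63750) = 1.86.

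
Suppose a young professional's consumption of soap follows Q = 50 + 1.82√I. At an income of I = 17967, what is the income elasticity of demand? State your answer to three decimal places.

At I = 17967: Q = 293.955.
dQ/dI = 1.82/(2√I) = 0.00678897 at this income.
η = (dQ/dI)·(I/Q) = 0.00678897 × (17967/293.955) = 0.415.

0.415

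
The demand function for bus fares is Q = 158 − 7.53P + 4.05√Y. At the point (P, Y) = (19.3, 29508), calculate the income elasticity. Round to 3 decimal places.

At P = 19.3, Y = 29508: Q = 708.376.
Holding P constant, ∂Q/∂Y = 4.05/(2√Y) = 0.0117884.
η_Y = (∂Q/∂Y)·(Y/Q) = 0.0117884 × (29508/708.376) = 0.491.

0.491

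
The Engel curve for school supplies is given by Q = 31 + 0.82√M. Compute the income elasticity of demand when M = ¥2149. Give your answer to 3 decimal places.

0.275

At M = 2149: Q = 69.013.
dQ/dM = 0.82/(2√M) = 0.00884434 at this income.
η = (dQ/dM)·(M/Q) = 0.00884434 × (2149/69.013) = 0.275.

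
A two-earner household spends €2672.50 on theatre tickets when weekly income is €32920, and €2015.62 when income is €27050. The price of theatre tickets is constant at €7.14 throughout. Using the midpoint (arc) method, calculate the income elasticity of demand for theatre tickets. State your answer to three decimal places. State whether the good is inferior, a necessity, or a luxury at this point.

With a constant price, Q₁ = 2672.50/7.14 = 374.300 and Q₂ = 2015.62/7.14 = 282.300 (equivalently, work directly with expenditure since P cancels).
Midpoint %ΔQ = (2015.62 − 2672.50)/2344.06 = -0.28023; midpoint %ΔI = (27050 − 32920)/29985 = -0.19576.
η = -0.28023 / -0.19576 = 1.431.
η > 1 ⇒ luxury.

1.431 (luxury)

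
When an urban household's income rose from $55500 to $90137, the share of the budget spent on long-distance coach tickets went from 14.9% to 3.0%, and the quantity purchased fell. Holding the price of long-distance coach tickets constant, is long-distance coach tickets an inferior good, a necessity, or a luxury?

Quantity demanded falls as income rises, so η < 0.

inferior good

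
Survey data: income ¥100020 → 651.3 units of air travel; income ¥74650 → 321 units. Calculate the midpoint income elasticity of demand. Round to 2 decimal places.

ΔQ = 321 − 651.3 = -330.3; midpoint Q̄ = (651.3 + 321)/2 = 486.15.
ΔI = 74650 − 100020 = -25370; midpoint Ī = (100020 + 74650)/2 = 87335.
η = (ΔQ/Q̄) ÷ (ΔI/Ī) = (-330.3/486.15) ÷ (-25370/87335) = 2.34.

2.34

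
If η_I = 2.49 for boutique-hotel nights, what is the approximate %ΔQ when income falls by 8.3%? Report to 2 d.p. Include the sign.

%ΔQ ≈ η × %ΔI = 2.49 × (-8.3%) = -20.67%.

-20.67%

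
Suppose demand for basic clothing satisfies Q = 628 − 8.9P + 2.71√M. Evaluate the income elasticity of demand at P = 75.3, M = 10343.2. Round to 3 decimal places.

0.590

At P = 75.3, M = 10343.2: Q = 233.441.
Holding P constant, ∂Q/∂M = 2.71/(2√M) = 0.0133233.
η_M = (∂Q/∂M)·(M/Q) = 0.0133233 × (10343.2/233.441) = 0.590.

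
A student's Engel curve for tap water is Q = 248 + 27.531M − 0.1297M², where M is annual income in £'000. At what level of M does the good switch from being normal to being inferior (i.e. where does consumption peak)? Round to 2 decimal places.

dQ/dM = 27.531 − 0.2594M.
The good is inferior where dQ/dM < 0. Setting dQ/dM = 0 gives M = 27.531 / 0.2594 = 106.13.

106.13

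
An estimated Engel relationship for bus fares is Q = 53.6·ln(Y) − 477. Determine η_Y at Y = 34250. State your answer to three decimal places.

At Y = 34250: Q = 82.661.
dQ/dY = 53.6/Y = 0.00156496 at this income.
η = (dQ/dY)·(Y/Q) = 0.00156496 × (34250/82.661) = 0.648.

0.648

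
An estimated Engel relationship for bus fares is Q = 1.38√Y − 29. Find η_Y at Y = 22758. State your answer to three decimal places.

At Y = 22758: Q = 179.183.
dQ/dY = 1.38/(2√Y) = 0.00457385 at this income.
η = (dQ/dY)·(Y/Q) = 0.00457385 × (22758/179.183) = 0.581.

0.581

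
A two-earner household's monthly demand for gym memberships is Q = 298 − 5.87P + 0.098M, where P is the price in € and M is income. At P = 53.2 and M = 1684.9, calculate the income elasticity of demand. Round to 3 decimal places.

At P = 53.2, M = 1684.9: Q = 150.836.
Holding P constant, ∂Q/∂M = 0.098.
η_M = (∂Q/∂M)·(M/Q) = 0.098 × (1684.9/150.836) = 1.095.

1.095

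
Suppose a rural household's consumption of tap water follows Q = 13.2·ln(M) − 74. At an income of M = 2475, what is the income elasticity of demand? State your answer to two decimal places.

0.45

At M = 2475: Q = 29.145.
dQ/dM = 13.2/M = 0.00533333 at this income.
η = (dQ/dM)·(M/Q) = 0.00533333 × (2475/29.145) = 0.45.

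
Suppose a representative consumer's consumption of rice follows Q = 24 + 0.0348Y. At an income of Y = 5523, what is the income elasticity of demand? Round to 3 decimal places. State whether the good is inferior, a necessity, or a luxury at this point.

0.889 (necessity)

At Y = 5523: Q = 216.200.
dQ/dY = 0.0348.
η = (dQ/dY)·(Y/Q) = 0.0348 × (5523/216.200) = 0.889.
Since 0 < η < 1, the good is a necessity.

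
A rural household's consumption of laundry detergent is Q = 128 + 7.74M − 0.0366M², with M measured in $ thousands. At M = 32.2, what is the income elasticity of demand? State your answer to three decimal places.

0.511

At M = 32.2: Q = 339.2797.
dQ/dM = 7.74 − 0.0732M = 5.38296.
η = (dQ/dM)·(M/Q) = 5.38296 × (32.2/339.2797) = 0.511.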